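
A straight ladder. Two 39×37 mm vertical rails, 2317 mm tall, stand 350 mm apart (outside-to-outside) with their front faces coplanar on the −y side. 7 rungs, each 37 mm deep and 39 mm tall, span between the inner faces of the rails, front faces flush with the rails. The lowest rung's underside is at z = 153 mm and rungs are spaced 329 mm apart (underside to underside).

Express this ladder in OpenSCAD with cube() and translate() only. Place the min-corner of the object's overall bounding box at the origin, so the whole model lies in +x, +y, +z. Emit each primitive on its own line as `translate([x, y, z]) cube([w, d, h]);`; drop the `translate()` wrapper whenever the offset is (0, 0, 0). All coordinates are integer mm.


// rung span = 350 - 2*39 = 272
// rung[k] z = 153 + k*329
cube([39, 37, 2317]);
translate([311, 0, 0]) cube([39, 37, 2317]);
translate([39, 0, 153]) cube([272, 37, 39]);
translate([39, 0, 482]) cube([272, 37, 39]);
translate([39, 0, 811]) cube([272, 37, 39]);
translate([39, 0, 1140]) cube([272, 37, 39]);
translate([39, 0, 1469]) cube([272, 37, 39]);
translate([39, 0, 1798]) cube([272, 37, 39]);
translate([39, 0, 2127]) cube([272, 37, 39]);


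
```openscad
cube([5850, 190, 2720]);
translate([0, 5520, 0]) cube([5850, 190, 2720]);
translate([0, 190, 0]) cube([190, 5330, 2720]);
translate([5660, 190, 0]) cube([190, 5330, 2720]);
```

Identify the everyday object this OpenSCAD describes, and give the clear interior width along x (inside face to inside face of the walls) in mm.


A house (or room) frame. The interior width is 5470 mm.

Four 2720 mm walls enclosing a rectangle with no floor or roof — a room or house frame. Outside width is 5850 mm and wall thickness is 190 mm, so the interior width is 5850 − 2 × 190 = 5470 mm.


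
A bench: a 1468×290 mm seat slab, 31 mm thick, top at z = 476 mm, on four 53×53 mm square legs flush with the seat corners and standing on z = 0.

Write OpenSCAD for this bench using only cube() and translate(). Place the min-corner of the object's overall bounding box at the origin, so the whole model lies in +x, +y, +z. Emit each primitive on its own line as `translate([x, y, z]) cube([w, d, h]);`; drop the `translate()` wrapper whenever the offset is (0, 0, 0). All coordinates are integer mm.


// leg_h = 476 − 31 = 445
translate([0, 0, 445]) cube([1468, 290, 31]);
cube([53, 53, 445]);
translate([0, 237, 0]) cube([53, 53, 445]);
translate([1415, 0, 0]) cube([53, 53, 445]);
translate([1415, 237, 0]) cube([53, 53, 445]);


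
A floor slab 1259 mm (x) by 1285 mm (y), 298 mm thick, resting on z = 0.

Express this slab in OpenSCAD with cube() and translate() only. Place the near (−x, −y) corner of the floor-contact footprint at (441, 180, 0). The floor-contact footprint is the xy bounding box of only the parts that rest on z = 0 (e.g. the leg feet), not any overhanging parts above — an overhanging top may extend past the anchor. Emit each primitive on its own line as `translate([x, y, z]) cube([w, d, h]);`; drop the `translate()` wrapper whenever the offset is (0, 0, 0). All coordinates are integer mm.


translate([441, 180, 0]) cube([1259, 1285, 298]);


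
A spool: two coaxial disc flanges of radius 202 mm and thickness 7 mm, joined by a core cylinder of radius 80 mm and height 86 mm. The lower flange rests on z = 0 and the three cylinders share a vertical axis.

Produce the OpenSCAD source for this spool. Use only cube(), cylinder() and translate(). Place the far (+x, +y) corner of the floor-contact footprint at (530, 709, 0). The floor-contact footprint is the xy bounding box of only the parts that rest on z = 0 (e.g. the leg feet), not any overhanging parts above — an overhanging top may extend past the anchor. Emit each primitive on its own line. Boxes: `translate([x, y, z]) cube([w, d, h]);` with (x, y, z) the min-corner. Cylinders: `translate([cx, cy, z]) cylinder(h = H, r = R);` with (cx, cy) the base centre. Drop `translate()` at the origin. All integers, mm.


translate([328, 507, 0]) cylinder(h = 7, r = 202);
translate([328, 507, 7]) cylinder(h = 86, r = 80);
translate([328, 507, 93]) cylinder(h = 7, r = 202);


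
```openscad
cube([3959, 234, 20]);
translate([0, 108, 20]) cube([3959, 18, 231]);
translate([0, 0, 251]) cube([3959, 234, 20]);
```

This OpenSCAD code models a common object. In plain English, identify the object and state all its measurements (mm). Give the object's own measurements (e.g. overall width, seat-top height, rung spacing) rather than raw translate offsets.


An I-beam lying along x, 3959 mm long. Overall section height 271 mm. Two flanges 234 mm wide (y) and 20 mm thick, one on the floor and one at the top; a web 18 mm thick runs between them, centred on the flange width.


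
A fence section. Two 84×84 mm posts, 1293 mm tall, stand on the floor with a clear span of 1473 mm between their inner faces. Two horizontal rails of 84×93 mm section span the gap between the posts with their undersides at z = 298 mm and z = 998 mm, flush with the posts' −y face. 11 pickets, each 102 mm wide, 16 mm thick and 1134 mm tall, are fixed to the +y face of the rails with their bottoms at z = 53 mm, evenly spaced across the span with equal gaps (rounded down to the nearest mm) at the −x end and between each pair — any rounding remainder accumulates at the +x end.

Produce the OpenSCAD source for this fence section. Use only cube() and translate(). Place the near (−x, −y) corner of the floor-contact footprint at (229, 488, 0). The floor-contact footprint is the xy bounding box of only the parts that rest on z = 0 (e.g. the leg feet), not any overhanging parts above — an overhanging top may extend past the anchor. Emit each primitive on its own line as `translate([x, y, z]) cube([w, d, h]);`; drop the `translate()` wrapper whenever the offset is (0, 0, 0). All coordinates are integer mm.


translate([229, 488, 0]) cube([84, 84, 1293]);
translate([1786, 488, 0]) cube([84, 84, 1293]);
translate([313, 488, 298]) cube([1473, 84, 93]);
translate([313, 488, 998]) cube([1473, 84, 93]);
translate([342, 572, 53]) cube([102, 16, 1134]);
translate([473, 572, 53]) cube([102, 16, 1134]);
translate([604, 572, 53]) cube([102, 16, 1134]);
translate([735, 572, 53]) cube([102, 16, 1134]);
translate([866, 572, 53]) cube([102, 16, 1134]);
translate([997, 572, 53]) cube([102, 16, 1134]);
translate([1128, 572, 53]) cube([102, 16, 1134]);
translate([1259, 572, 53]) cube([102, 16, 1134]);
translate([1390, 572, 53]) cube([102, 16, 1134]);
translate([1521, 572, 53]) cube([102, 16, 1134]);
translate([1652, 572, 53]) cube([102, 16, 1134]);


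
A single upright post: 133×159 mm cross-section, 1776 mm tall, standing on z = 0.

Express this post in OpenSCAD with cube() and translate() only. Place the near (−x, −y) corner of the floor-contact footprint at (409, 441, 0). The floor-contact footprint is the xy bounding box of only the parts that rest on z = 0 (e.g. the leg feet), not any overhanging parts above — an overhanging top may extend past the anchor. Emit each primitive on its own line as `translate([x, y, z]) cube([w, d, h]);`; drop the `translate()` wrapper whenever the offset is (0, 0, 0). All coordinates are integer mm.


translate([409, 441, 0]) cube([133, 159, 1776]);


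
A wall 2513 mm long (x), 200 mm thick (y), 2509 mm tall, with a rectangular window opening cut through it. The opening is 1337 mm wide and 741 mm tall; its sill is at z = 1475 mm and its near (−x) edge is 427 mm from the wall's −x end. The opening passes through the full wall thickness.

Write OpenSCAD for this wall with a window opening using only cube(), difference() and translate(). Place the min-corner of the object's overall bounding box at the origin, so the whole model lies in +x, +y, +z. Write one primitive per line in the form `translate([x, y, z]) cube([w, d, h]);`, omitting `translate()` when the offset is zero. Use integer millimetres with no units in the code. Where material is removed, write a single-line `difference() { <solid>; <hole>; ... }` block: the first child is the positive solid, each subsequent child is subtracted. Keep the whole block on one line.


difference() { cube([2513, 200, 2509]); translate([427, 0, 1475]) cube([1337, 200, 741]); }


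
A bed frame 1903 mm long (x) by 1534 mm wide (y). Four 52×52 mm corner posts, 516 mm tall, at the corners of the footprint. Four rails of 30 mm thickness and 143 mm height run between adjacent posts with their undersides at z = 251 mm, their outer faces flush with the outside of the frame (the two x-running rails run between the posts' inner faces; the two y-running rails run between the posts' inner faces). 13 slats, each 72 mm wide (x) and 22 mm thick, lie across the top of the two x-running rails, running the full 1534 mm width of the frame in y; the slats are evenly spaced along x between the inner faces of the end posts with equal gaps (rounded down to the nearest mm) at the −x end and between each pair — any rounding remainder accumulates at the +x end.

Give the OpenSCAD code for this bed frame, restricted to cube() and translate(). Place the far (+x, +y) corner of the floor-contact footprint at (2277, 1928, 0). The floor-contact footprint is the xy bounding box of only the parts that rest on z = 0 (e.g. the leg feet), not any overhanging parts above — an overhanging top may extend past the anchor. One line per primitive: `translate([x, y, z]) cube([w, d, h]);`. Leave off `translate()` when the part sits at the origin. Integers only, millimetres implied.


// slat z = rail_z + rail_h = 251 + 143 = 394
// slat gap = ⌊(1799 − 13·72) / 14⌋ = 61
translate([374, 394, 0]) cube([52, 52, 516]);
translate([374, 1876, 0]) cube([52, 52, 516]);
translate([2225, 394, 0]) cube([52, 52, 516]);
translate([2225, 1876, 0]) cube([52, 52, 516]);
translate([426, 394, 251]) cube([1799, 30, 143]);
translate([426, 1898, 251]) cube([1799, 30, 143]);
translate([374, 446, 251]) cube([30, 1430, 143]);
translate([2247, 446, 251]) cube([30, 1430, 143]);
translate([487, 394, 394]) cube([72, 1534, 22]);
translate([620, 394, 394]) cube([72, 1534, 22]);
translate([753, 394, 394]) cube([72, 1534, 22]);
translate([886, 394, 394]) cube([72, 1534, 22]);
translate([1019, 394, 394]) cube([72, 1534, 22]);
translate([1152, 394, 394]) cube([72, 1534, 22]);
translate([1285, 394, 394]) cube([72, 1534, 22]);
translate([1418, 394, 394]) cube([72, 1534, 22]);
translate([1551, 394, 394]) cube([72, 1534, 22]);
translate([1684, 394, 394]) cube([72, 1534, 22]);
translate([1817, 394, 394]) cube([72, 1534, 22]);
translate([1950, 394, 394]) cube([72, 1534, 22]);
translate([2083, 394, 394]) cube([72, 1534, 22]);


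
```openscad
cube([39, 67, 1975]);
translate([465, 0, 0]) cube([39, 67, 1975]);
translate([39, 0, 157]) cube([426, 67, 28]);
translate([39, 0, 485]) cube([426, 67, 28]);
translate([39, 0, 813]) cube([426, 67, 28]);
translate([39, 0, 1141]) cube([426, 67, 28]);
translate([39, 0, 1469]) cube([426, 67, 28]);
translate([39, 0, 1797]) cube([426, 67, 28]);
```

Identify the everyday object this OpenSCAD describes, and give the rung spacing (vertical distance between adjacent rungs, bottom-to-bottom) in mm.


A ladder. The rung spacing is 328 mm.

Two tall 39×67 posts with 6 short bars between them — a ladder. Adjacent rungs sit at z = 157 and z = 485, so the spacing is 485 − 157 = 328 mm.


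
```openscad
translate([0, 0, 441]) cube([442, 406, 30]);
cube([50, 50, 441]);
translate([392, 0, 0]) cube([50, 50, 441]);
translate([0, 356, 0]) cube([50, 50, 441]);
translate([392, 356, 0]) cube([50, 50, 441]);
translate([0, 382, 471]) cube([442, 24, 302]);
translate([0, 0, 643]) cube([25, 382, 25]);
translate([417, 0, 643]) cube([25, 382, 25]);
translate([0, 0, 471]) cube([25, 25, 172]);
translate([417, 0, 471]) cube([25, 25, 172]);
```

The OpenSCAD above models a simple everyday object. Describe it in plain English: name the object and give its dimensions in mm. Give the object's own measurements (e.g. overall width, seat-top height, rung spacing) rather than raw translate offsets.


A chair. The seat is a 442×406×30 mm slab with its top at z = 471 mm, on four 50×50 mm corner legs (flush with the seat edges, standing on z = 0). A flat backrest 24 mm thick, 302 mm tall, spans the full seat width and rises from the seat top along its +y edge, rear face flush with the rear of the seat. Two armrests of 25×25 mm section run along each side from the seat's front edge to the front of the backrest, top faces 197 mm above the seat top and outer faces flush with the seat's x-edges; a 25×25 mm post under the front of each armrest stands on the seat at the front corner.


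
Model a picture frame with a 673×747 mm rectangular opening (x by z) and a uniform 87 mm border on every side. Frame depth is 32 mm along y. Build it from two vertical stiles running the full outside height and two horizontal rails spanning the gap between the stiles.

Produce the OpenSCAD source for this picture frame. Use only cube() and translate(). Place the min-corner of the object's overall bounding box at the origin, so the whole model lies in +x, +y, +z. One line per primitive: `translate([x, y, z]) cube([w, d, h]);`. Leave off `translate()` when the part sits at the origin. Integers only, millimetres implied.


cube([87, 32, 921]);
translate([760, 0, 0]) cube([87, 32, 921]);
translate([87, 0, 0]) cube([673, 32, 87]);
translate([87, 0, 834]) cube([673, 32, 87]);


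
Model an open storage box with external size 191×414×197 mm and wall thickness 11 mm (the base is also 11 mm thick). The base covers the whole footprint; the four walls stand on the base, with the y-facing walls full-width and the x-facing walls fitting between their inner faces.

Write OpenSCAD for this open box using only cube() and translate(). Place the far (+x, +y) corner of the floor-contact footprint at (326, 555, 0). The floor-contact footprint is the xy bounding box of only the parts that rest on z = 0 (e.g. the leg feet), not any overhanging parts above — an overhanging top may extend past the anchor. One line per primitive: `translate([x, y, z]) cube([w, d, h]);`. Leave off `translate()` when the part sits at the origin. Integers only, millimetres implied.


translate([135, 141, 0]) cube([191, 414, 11]);
translate([135, 141, 11]) cube([191, 11, 186]);
translate([135, 544, 11]) cube([191, 11, 186]);
translate([135, 152, 11]) cube([11, 392, 186]);
translate([315, 152, 11]) cube([11, 392, 186]);


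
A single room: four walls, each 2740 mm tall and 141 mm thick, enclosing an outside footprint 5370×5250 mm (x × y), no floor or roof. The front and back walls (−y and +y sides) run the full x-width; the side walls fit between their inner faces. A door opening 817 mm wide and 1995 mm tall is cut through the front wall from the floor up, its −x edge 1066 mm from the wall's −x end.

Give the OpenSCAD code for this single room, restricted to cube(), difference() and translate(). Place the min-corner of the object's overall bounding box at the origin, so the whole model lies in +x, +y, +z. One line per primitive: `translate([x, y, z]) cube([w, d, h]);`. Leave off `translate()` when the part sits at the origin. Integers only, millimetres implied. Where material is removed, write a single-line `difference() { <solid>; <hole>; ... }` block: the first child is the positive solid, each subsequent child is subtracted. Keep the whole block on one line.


difference() { cube([5370, 141, 2740]); translate([1066, 0, 0]) cube([817, 141, 1995]); }
translate([0, 5109, 0]) cube([5370, 141, 2740]);
translate([0, 141, 0]) cube([141, 4968, 2740]);
translate([5229, 141, 0]) cube([141, 4968, 2740]);


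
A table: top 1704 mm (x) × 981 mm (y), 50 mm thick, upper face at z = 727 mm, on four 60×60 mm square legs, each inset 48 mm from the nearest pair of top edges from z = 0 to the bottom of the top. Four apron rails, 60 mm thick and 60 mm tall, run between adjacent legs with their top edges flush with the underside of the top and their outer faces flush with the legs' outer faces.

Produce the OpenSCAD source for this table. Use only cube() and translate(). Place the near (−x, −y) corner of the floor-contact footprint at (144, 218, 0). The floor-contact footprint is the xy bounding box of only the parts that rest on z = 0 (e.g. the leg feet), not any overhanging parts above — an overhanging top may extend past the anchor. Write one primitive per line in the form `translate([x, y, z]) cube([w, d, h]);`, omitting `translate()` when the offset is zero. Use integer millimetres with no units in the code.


// leg_h = 727 - 50 = 677
// apron z = 677 - 60 = 617
translate([96, 170, 677]) cube([1704, 981, 50]);
translate([144, 218, 0]) cube([60, 60, 677]);
translate([1692, 218, 0]) cube([60, 60, 677]);
translate([144, 1043, 0]) cube([60, 60, 677]);
translate([1692, 1043, 0]) cube([60, 60, 677]);
translate([204, 218, 617]) cube([1488, 60, 60]);
translate([204, 1043, 617]) cube([1488, 60, 60]);
translate([144, 278, 617]) cube([60, 765, 60]);
translate([1692, 278, 617]) cube([60, 765, 60]);


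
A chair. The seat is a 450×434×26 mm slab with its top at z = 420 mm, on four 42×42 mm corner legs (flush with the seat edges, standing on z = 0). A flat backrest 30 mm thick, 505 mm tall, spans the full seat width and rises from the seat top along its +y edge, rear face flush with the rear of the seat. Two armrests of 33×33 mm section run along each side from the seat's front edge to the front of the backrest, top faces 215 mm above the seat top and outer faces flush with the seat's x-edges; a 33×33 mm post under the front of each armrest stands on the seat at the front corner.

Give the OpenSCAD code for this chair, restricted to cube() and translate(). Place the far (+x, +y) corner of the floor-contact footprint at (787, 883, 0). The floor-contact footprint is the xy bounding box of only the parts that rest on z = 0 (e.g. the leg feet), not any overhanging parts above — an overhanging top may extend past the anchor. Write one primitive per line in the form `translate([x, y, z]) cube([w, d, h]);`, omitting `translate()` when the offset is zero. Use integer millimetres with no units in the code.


// leg_h = 420 - 26 = 394
// arm post h = 215 - 33 = 182
translate([337, 449, 394]) cube([450, 434, 26]);
translate([337, 449, 0]) cube([42, 42, 394]);
translate([745, 449, 0]) cube([42, 42, 394]);
translate([337, 841, 0]) cube([42, 42, 394]);
translate([745, 841, 0]) cube([42, 42, 394]);
translate([337, 853, 420]) cube([450, 30, 505]);
translate([337, 449, 602]) cube([33, 404, 33]);
translate([754, 449, 602]) cube([33, 404, 33]);
translate([337, 449, 420]) cube([33, 33, 182]);
translate([754, 449, 420]) cube([33, 33, 182]);


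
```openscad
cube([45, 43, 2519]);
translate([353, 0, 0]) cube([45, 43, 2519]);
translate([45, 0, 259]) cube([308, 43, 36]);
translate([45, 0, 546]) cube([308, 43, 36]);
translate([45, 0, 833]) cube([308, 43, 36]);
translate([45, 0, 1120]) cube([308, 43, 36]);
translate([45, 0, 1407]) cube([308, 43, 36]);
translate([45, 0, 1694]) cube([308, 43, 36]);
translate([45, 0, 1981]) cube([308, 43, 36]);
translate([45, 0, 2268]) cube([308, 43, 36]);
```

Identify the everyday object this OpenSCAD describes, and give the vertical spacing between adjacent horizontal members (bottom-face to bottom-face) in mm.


A ladder. The rung spacing is 287 mm.

Two tall 45×43 posts with 8 short bars between them — a ladder. Adjacent rungs sit at z = 259 and z = 546, so the spacing is 546 − 259 = 287 mm.


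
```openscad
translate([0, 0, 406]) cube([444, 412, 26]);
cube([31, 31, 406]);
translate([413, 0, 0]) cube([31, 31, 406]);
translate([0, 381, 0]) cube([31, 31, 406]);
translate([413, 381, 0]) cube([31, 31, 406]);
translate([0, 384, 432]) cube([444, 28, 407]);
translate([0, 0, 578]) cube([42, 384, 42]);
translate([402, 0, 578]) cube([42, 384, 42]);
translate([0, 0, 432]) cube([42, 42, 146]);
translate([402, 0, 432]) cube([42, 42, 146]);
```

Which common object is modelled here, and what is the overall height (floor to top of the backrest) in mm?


A chair. The overall height is 839 mm.

A slab on four corner posts with a tall panel at the back — a chair. The seat slab sits at z = 406 with thickness 26, and the 407 mm backrest starts at the seat top, so the overall height is 406 + 26 + 407 = 839 mm.


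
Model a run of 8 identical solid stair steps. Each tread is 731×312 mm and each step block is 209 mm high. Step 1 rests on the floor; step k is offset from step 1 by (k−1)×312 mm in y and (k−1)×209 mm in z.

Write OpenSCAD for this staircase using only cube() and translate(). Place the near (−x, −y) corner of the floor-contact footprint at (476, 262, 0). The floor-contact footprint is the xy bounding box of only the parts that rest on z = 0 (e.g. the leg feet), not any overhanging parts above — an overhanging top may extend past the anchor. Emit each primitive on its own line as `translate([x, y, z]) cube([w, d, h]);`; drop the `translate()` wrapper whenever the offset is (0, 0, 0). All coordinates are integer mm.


translate([476, 262, 0]) cube([731, 312, 209]);
translate([476, 574, 209]) cube([731, 312, 209]);
translate([476, 886, 418]) cube([731, 312, 209]);
translate([476, 1198, 627]) cube([731, 312, 209]);
translate([476, 1510, 836]) cube([731, 312, 209]);
translate([476, 1822, 1045]) cube([731, 312, 209]);
translate([476, 2134, 1254]) cube([731, 312, 209]);
translate([476, 2446, 1463]) cube([731, 312, 209]);


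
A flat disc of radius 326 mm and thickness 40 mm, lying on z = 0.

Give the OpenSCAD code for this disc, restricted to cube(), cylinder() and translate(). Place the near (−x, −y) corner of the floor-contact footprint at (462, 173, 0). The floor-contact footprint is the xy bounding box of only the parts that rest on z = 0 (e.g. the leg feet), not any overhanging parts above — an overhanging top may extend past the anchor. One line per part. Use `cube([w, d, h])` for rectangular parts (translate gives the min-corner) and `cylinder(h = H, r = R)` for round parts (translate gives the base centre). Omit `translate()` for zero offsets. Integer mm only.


translate([788, 499, 0]) cylinder(h = 40, r = 326);


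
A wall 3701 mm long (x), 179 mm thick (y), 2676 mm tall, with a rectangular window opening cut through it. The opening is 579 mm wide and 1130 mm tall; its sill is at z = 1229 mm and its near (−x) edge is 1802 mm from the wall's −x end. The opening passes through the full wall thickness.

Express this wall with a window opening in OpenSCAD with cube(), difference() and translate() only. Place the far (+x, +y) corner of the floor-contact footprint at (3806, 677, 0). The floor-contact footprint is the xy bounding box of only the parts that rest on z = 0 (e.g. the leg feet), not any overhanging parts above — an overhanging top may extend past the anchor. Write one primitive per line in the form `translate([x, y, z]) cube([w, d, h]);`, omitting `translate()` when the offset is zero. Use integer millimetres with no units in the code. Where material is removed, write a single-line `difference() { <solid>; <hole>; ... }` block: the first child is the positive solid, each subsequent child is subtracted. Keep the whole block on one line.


difference() { translate([105, 498, 0]) cube([3701, 179, 2676]); translate([1907, 498, 1229]) cube([579, 179, 1130]); }


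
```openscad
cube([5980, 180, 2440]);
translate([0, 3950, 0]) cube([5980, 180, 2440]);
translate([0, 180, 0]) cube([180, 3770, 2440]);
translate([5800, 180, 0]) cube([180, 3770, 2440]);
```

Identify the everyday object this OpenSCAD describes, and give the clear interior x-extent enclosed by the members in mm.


A house (or room) frame. The interior width is 5620 mm.

Four 2440 mm walls enclosing a rectangle with no floor or roof — a room or house frame. Outside width is 5980 mm and wall thickness is 180 mm, so the interior width is 5980 − 2 × 180 = 5620 mm.


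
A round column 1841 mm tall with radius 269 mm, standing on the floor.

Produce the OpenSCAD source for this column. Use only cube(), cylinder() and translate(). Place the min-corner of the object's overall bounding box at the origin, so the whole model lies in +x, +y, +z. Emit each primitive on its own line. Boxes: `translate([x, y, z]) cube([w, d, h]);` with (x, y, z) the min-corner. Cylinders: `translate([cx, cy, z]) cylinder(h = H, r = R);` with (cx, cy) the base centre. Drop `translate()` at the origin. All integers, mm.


translate([269, 269, 0]) cylinder(h = 1841, r = 269);


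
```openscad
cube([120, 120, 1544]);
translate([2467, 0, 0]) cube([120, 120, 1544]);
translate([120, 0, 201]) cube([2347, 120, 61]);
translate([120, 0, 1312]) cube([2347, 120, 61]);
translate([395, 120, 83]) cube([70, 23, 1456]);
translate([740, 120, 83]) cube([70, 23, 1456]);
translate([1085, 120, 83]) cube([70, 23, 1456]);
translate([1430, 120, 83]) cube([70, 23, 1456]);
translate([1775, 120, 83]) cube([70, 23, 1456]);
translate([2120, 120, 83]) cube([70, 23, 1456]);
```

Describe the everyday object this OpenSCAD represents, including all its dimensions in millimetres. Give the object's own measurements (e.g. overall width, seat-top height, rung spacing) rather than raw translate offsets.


A fence section. Two 120×120 mm posts, 1544 mm tall, stand on the floor with a clear span of 2347 mm between their inner faces. Two horizontal rails of 120×61 mm section span the gap between the posts with their undersides at z = 201 mm and z = 1312 mm, flush with the posts' −y face. 6 pickets, each 70 mm wide, 23 mm thick and 1456 mm tall, are fixed to the +y face of the rails with their bottoms at z = 83 mm, spaced across the span with a 275 mm gap after the −x post and between neighbouring pickets, with 277 mm left before the +x post.


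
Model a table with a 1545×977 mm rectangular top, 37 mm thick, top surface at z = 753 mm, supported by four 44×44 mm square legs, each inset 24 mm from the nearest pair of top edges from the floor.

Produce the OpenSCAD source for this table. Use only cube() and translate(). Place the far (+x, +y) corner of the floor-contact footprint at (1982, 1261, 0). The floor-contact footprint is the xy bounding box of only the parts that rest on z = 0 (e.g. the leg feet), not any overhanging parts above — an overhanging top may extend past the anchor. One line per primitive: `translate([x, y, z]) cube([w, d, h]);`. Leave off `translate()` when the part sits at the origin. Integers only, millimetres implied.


translate([461, 308, 716]) cube([1545, 977, 37]);
translate([485, 332, 0]) cube([44, 44, 716]);
translate([1938, 332, 0]) cube([44, 44, 716]);
translate([485, 1217, 0]) cube([44, 44, 716]);
translate([1938, 1217, 0]) cube([44, 44, 716]);


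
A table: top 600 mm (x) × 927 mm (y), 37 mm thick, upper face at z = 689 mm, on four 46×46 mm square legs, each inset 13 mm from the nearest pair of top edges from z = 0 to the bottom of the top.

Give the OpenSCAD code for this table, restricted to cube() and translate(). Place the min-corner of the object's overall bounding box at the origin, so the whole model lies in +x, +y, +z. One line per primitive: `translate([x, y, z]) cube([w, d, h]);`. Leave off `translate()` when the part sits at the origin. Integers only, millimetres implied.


translate([0, 0, 652]) cube([600, 927, 37]);
translate([13, 13, 0]) cube([46, 46, 652]);
translate([541, 13, 0]) cube([46, 46, 652]);
translate([13, 868, 0]) cube([46, 46, 652]);
translate([541, 868, 0]) cube([46, 46, 652]);


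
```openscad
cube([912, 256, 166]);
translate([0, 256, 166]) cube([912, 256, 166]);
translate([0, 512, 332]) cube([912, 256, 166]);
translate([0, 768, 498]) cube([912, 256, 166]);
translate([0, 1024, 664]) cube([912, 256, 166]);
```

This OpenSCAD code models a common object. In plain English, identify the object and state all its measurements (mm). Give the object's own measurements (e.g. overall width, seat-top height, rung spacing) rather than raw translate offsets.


A straight staircase of 5 solid steps. Each step is 912 mm wide (x), 256 mm deep (y, the going) and 166 mm tall (the rise). The first step rests on the floor; each subsequent step sits one going further in +y and one rise higher in +z, directly behind and above the previous step with no overlap.


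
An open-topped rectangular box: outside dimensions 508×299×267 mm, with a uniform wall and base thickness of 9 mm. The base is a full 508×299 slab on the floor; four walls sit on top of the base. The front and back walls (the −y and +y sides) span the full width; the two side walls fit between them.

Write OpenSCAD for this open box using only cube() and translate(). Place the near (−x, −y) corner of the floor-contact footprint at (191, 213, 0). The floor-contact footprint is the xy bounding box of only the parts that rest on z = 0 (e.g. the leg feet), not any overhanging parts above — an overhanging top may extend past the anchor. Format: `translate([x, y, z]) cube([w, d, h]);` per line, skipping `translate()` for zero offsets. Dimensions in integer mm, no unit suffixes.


translate([191, 213, 0]) cube([508, 299, 9]);
translate([191, 213, 9]) cube([508, 9, 258]);
translate([191, 503, 9]) cube([508, 9, 258]);
translate([191, 222, 9]) cube([9, 281, 258]);
translate([690, 222, 9]) cube([9, 281, 258]);


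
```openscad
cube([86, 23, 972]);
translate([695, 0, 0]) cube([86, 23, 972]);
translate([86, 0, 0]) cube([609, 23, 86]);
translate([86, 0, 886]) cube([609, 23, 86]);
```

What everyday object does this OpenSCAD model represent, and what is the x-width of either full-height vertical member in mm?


A picture frame. The border width is 86 mm.

Four thin pieces enclosing a rectangular opening — a picture frame. The two full-height stiles are 972 mm tall; the top rail sits at z = 886 and is 86 mm tall, so the border above the opening is 972 − 886 = 86 mm, matching the stile x-width.


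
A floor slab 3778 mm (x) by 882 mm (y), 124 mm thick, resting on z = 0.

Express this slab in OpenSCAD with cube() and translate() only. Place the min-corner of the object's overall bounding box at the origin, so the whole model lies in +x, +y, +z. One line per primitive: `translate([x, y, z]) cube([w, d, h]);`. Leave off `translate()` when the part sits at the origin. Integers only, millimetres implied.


cube([3778, 882, 124]);


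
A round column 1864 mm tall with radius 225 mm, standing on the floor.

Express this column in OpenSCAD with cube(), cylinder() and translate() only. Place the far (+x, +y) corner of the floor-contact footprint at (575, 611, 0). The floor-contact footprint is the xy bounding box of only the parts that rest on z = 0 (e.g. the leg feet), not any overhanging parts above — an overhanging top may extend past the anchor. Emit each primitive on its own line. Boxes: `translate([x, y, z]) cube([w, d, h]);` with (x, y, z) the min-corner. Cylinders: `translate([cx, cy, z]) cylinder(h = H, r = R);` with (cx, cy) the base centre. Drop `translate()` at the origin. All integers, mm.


translate([350, 386, 0]) cylinder(h = 1864, r = 225);


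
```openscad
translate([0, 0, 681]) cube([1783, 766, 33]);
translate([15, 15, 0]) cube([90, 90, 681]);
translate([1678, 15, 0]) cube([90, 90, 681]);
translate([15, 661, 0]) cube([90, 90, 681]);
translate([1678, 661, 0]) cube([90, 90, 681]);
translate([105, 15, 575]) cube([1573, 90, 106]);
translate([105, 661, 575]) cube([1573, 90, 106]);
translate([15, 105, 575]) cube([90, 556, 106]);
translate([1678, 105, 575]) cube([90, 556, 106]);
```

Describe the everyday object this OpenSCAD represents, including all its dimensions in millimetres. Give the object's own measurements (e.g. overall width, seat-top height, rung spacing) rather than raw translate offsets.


A rectangular dining table. The top is 1783×766×33 mm with its upper surface at z = 714 mm. It stands on four 90×90 mm square legs, each inset 15 mm from the nearest pair of top edges, running from the floor to the underside of the top. Four apron rails, 90 mm thick and 106 mm tall, run between adjacent legs with their top edges flush with the underside of the top and their outer faces flush with the legs' outer faces.


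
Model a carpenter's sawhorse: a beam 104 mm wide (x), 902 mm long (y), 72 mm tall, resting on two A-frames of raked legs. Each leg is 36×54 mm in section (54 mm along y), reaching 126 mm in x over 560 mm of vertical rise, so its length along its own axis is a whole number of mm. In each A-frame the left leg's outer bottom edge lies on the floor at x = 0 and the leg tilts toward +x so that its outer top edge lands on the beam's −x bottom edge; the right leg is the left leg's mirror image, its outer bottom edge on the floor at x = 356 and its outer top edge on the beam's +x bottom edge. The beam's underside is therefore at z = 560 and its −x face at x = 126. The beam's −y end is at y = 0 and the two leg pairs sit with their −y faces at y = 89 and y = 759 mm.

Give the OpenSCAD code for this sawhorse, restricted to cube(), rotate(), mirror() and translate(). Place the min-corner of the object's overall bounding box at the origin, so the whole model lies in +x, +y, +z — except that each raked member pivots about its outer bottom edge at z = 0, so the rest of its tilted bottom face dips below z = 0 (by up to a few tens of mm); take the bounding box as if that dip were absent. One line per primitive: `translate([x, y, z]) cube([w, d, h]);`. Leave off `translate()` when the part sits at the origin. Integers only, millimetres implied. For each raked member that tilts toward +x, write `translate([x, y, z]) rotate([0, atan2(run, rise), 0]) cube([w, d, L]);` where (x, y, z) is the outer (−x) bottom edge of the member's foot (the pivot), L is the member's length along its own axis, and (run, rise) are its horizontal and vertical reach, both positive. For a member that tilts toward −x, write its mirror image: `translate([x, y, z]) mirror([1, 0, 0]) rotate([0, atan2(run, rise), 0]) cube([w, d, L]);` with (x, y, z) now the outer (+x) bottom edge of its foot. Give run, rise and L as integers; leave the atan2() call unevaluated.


translate([126, 0, 560]) cube([104, 902, 72]);
translate([0, 89, 0]) rotate([0, atan2(126, 560), 0]) cube([36, 54, 574]);
translate([356, 89, 0]) mirror([1, 0, 0]) rotate([0, atan2(126, 560), 0]) cube([36, 54, 574]);
translate([0, 759, 0]) rotate([0, atan2(126, 560), 0]) cube([36, 54, 574]);
translate([356, 759, 0]) mirror([1, 0, 0]) rotate([0, atan2(126, 560), 0]) cube([36, 54, 574]);


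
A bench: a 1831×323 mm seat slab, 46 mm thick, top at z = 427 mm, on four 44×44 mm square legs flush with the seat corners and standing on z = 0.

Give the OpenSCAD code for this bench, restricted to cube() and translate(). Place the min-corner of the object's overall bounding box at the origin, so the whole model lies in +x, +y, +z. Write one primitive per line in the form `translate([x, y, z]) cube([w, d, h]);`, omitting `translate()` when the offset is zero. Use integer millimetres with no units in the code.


translate([0, 0, 381]) cube([1831, 323, 46]);
cube([44, 44, 381]);
translate([0, 279, 0]) cube([44, 44, 381]);
translate([1787, 0, 0]) cube([44, 44, 381]);
translate([1787, 279, 0]) cube([44, 44, 381]);


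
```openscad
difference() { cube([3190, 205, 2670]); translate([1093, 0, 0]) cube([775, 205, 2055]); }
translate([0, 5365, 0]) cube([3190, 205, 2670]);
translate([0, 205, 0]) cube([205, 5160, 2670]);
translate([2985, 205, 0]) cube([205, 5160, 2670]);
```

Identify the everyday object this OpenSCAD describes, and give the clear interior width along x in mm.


A single room. The interior width is 2780 mm.

Four walls enclosing a rectangle with a door in the front wall — a room. Outside width 3190 minus two 205 mm walls gives 2780 mm.


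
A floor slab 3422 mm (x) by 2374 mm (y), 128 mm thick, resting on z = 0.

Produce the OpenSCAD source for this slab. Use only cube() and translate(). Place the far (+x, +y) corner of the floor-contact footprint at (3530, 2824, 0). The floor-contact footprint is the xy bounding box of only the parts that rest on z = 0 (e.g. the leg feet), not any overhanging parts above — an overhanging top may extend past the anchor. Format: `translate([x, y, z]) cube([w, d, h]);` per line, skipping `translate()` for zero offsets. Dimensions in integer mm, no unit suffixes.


translate([108, 450, 0]) cube([3422, 2374, 128]);


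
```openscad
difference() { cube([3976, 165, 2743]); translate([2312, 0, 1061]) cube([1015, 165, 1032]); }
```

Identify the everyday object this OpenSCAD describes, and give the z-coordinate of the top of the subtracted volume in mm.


A wall with a window opening. The window head height is 2093 mm.

A wall with a rectangular opening subtracted — a window. Sill at z = 1061, opening 1032 mm tall, so the head is at 1061 + 1032 = 2093 mm.


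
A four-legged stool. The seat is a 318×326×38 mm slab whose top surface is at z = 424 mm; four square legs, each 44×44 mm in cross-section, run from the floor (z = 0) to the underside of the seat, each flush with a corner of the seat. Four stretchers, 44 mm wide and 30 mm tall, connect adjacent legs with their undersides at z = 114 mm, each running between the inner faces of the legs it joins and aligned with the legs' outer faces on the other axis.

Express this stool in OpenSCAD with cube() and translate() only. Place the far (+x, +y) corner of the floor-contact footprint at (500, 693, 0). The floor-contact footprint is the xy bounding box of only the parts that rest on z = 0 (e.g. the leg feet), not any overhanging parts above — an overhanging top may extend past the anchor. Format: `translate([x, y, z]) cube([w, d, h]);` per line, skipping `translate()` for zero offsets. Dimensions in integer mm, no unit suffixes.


translate([182, 367, 386]) cube([318, 326, 38]);
translate([182, 367, 0]) cube([44, 44, 386]);
translate([456, 367, 0]) cube([44, 44, 386]);
translate([182, 649, 0]) cube([44, 44, 386]);
translate([456, 649, 0]) cube([44, 44, 386]);
translate([226, 367, 114]) cube([230, 44, 30]);
translate([226, 649, 114]) cube([230, 44, 30]);
translate([182, 411, 114]) cube([44, 238, 30]);
translate([456, 411, 114]) cube([44, 238, 30]);


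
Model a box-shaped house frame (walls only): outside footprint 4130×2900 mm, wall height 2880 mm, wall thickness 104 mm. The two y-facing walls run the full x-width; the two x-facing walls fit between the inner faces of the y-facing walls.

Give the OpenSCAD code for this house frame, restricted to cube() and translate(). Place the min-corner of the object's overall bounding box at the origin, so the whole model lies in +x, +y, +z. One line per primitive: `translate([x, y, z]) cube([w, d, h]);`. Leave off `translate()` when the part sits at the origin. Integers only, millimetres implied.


cube([4130, 104, 2880]);
translate([0, 2796, 0]) cube([4130, 104, 2880]);
translate([0, 104, 0]) cube([104, 2692, 2880]);
translate([4026, 104, 0]) cube([104, 2692, 2880]);


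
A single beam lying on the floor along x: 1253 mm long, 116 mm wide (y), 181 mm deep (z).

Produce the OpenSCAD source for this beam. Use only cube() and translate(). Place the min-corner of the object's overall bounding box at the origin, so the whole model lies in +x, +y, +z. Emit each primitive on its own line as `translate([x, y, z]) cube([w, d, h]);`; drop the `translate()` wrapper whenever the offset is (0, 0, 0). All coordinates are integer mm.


cube([1253, 116, 181]);


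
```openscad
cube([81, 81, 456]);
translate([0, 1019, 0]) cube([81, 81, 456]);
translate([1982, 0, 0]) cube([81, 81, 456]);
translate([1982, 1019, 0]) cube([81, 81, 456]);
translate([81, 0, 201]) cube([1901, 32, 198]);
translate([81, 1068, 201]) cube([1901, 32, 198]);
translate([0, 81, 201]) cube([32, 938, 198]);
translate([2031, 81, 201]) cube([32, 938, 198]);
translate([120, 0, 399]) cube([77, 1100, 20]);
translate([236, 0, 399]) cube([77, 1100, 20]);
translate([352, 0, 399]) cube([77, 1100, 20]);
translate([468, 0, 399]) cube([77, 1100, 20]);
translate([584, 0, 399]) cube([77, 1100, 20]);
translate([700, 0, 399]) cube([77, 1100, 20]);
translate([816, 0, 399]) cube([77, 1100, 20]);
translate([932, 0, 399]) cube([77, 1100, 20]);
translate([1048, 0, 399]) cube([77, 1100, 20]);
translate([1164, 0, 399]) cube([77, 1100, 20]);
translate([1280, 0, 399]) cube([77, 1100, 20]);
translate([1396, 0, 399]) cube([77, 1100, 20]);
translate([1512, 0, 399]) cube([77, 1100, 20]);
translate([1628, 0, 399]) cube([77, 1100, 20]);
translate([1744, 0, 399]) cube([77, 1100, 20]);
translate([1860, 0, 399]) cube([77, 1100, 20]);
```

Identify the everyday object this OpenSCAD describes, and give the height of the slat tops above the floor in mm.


A bed frame. The slat-top height is 419 mm.

Four posts, four rails, and a row of slats — a bed frame. Slats sit on the rails at z = 201 + 198 = 399; with slat thickness 20, the top is 419 mm.
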